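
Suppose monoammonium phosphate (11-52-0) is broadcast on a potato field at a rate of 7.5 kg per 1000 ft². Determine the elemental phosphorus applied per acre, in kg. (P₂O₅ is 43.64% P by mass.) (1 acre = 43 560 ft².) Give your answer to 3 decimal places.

P₂O₅ per 1000 ft² = 7.5 × 52% = 3.9 kg.
Elemental P = 3.9 × 0.4364 = 1.70196 kg per 1000 ft².
Convert to per acre: 1.70196 × 43.56 = 74.1374 kg.

74.137 kg P per acre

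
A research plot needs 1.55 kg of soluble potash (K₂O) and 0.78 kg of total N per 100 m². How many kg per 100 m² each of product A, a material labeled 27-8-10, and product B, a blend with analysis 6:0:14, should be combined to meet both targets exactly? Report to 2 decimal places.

With a, b = kg per 100 m² of product A and product B:
K₂O: 0.1·a + 0.14·b = 1.55
N: 0.27·a + 0.06·b = 0.78
Eliminate a: (row1) − 0.1/0.27·(row2) → 0.117778·b = 1.26111, so b = 10.7075.
Back-substitute: a = (1.55 − 0.14·10.7075) / 0.1 = 0.509434.

0.51 kg product A, 10.71 kg product B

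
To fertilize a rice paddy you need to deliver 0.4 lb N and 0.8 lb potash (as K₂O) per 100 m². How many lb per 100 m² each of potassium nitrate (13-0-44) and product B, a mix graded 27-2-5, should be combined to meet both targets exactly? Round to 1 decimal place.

1.7 lb potassium nitrate, 0.6 lb product B

Let a = lb of potassium nitrate, b = lb of product B (per 100 m²).
N: 0.13·a + 0.27·b = 0.4
K₂O: 0.44·a + 0.05·b = 0.8
Eliminate a: (row1) − 0.13/0.44·(row2) → 0.255227·b = 0.163636, so b = 0.64114.
Back-substitute: a = (0.4 − 0.27·0.64114) / 0.13 = 1.74533.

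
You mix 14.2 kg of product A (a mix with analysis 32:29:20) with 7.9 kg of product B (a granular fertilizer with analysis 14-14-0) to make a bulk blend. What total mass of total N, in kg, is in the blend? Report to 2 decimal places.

N mass = 32%×14.2 + 14%×7.9 = 5.65 kg.

5.65 kg N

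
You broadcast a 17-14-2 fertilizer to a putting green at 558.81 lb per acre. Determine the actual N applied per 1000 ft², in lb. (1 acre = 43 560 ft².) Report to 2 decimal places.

2.18 lb N per thousand sq ft

nitrogen per acre = 558.81 × 17% = 94.9977 lb.
Convert to per 1000 ft²: 94.9977 × 0.0229568 = 2.18085 lb.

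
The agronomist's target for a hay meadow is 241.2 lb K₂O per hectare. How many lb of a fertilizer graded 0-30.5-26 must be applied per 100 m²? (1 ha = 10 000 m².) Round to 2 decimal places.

9.28 lb of product per hundred sq m

Product per hectare = 241.2 / 26% = 927.692 lb.
Convert to per 100 m²: 927.692 × 0.01 = 9.27692 lb.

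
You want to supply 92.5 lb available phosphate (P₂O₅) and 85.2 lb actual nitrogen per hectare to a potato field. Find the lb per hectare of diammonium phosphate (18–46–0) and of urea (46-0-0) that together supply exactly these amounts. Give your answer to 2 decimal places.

201.09 lb diammonium phosphate, 106.53 lb urea

Let a = lb of diammonium phosphate, b = lb of urea (per hectare).
P₂O₅: 0.46·a + 0·b = 92.5
N: 0.18·a + 0.46·b = 85.2
Solving simultaneously: a = 201.087, b = 106.531.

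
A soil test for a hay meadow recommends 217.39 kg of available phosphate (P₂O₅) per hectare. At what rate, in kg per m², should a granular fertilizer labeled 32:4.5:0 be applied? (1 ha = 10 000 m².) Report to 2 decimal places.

Product per hectare = 217.39 / 4.5% = 4830.89 kg.
Convert to per m²: 4830.89 × 0.0001 = 0.483089 kg.

0.48 kg of product per sq m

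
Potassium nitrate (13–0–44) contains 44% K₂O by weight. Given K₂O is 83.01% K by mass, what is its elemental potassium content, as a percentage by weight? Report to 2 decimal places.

%K = 44 × 0.8301 = 36.5244%.

36.52% K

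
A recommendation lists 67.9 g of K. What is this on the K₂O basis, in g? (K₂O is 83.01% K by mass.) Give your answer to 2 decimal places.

K₂O = 67.9 / 0.8301 = 81.7974 g.

81.80 g K₂O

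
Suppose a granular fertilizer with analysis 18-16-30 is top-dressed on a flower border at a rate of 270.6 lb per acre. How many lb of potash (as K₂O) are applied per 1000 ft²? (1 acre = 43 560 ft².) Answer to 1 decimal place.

1.9 lb K₂O per thousand sq ft

K₂O per acre = 270.6 × 30% = 81.18 lb.
Convert to per 1000 ft²: 81.18 × 0.0229568 = 1.86364 lb.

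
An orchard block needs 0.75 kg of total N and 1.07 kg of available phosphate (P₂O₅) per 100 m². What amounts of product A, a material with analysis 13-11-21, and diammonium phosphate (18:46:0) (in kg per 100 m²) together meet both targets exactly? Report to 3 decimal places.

3.810 kg product A, 1.415 kg diammonium phosphate

Let a = kg of product A, b = kg of diammonium phosphate (per 100 m²).
N: 0.13·a + 0.18·b = 0.75
P₂O₅: 0.11·a + 0.46·b = 1.07
From row1: a = (0.75 − 0.18·b) / 0.13.
Into row2: 0.11·(0.75 − 0.18·b)/0.13 + 0.46·b = 1.07 → b = 1.415, a = 3.81.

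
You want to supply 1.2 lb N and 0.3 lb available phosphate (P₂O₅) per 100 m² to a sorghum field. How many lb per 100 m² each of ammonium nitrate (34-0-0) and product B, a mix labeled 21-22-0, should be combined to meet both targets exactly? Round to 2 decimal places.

2.69 lb ammonium nitrate, 1.36 lb product B

Let a = lb of ammonium nitrate, b = lb of product B (per 100 m²).
N: 0.34·a + 0.21·b = 1.2
P₂O₅: 0·a + 0.22·b = 0.3
Solving simultaneously: a = 2.68717, b = 1.36364.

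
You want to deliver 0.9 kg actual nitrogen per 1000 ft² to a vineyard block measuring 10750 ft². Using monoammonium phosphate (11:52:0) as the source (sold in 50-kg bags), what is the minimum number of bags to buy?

2 bags

Product per 1000 ft² = 0.9 / 11% = 8.18182 kg.
Total product = 8.18182 × 10750 / 1000 = 87.9545 kg.
Bags = ⌈87.9545 / 50⌉ = 2.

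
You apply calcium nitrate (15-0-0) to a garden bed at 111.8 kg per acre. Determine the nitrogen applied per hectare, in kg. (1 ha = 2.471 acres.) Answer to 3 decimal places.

41.439 kg N per hectare

nitrogen per acre = 111.8 × 15% = 16.77 kg.
Convert to per hectare: 16.77 × 2.471 = 41.4387 kg.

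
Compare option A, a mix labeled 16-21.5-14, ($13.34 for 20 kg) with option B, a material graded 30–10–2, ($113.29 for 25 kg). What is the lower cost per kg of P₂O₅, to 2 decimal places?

option A: P₂O₅ per bag = 20 × 21.5% = 4.3 kg; cost = 13.34 / 4.3 = $3.1023/kg P₂O₅.
option B: P₂O₅ per bag = 25 × 10% = 2.5 kg; cost = 113.29 / 2.5 = $45.3160/kg P₂O₅.
option A is cheaper.

$3.10 per kg P₂O₅ (option A)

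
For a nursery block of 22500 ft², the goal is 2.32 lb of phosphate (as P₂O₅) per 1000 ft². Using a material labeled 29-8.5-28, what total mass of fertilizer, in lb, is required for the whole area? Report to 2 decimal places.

614.12 lb

Product per 1000 ft² = 2.32 / 8.5% = 27.2941 lb.
Total product = 27.2941 × 22500 / 1000 = 614.118 lb.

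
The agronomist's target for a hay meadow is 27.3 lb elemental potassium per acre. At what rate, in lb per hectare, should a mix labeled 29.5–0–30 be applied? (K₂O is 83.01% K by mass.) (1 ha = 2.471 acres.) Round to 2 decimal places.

270.88 lb of product per hectare

As K₂O: 27.3 / 0.8301 = 32.8876 lb per acre.
Product per acre = 32.8876 / 30% = 109.625 lb.
Convert to per hectare: 109.625 × 2.471 = 270.884 lb.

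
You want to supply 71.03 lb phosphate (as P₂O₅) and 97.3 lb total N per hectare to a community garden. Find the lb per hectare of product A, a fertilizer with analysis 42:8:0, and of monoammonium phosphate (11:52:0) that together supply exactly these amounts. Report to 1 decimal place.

204.1 lb product A, 105.2 lb monoammonium phosphate

With a, b = lb per hectare of product A and monoammonium phosphate:
P₂O₅: 0.08·a + 0.52·b = 71.03
N: 0.42·a + 0.11·b = 97.3
Solving simultaneously: a = 204.116, b = 105.194.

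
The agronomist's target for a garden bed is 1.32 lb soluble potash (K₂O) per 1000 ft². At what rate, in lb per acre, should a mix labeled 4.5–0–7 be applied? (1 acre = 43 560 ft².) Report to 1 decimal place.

Product per 1000 ft² = 1.32 / 7% = 18.8571 lb.
Convert to per acre: 18.8571 × 43.56 = 821.417 lb.

821.4 lb of product per acre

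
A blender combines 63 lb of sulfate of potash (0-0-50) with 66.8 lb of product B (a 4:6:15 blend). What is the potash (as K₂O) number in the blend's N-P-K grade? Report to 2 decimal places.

31.99% K₂O

Total mass = 63 + 66.8 = 129.8 lb.
K₂O mass = 50%×63 + 15%×66.8 = 41.52 lb.
% K₂O = 41.52 / 129.8 = 31.9877%.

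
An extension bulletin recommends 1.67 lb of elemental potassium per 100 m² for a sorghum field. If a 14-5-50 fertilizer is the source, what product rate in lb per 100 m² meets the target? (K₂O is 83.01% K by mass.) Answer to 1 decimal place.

As K₂O: 1.67 / 0.8301 = 2.01181 lb per 100 m².
Product per 100 m² = 2.01181 / 50% = 4.02361 lb.

4.0 lb of product per hundred sq m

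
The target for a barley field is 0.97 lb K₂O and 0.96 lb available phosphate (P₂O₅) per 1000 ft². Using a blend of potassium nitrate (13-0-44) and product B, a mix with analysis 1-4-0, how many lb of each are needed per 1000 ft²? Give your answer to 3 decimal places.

2.205 lb potassium nitrate, 24.000 lb product B

With a, b = lb per 1000 ft² of potassium nitrate and product B:
K₂O: 0.44·a + 0·b = 0.97
P₂O₅: 0·a + 0.04·b = 0.96
Solving simultaneously: a = 2.20455, b = 24.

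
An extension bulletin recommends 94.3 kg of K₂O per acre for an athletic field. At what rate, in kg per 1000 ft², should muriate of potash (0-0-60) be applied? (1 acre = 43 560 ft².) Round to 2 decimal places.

Product per acre = 94.3 / 60% = 157.167 kg.
Convert to per 1000 ft²: 157.167 × 0.0229568 = 3.60805 kg.

3.61 kg of product per thousand sq ft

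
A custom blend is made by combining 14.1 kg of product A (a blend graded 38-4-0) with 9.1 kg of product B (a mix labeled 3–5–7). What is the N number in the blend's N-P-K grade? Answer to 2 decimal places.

24.27% N

Total mass = 14.1 + 9.1 = 23.2 kg.
N mass = 38%×14.1 + 3%×9.1 = 5.631 kg.
% N = 5.631 / 23.2 = 24.2716%.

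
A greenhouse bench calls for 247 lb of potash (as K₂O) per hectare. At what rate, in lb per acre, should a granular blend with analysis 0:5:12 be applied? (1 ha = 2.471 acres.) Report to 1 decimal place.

Product per hectare = 247 / 12% = 2058.33 lb.
Convert to per acre: 2058.33 × 0.404694 = 832.996 lb.

833.0 lb of product per acre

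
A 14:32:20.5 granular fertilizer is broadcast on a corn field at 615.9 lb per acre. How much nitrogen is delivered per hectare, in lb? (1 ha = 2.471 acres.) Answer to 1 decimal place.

nitrogen per acre = 615.9 × 14% = 86.226 lb.
Convert to per hectare: 86.226 × 2.471 = 213.064 lb.

213.1 lb N per hectare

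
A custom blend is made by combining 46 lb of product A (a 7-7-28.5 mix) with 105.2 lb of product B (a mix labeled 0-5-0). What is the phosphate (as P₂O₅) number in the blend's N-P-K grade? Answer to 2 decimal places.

5.61% P₂O₅

Total mass = 46 + 105.2 = 151.2 lb.
P₂O₅ mass = 7%×46 + 5%×105.2 = 8.48 lb.
% P₂O₅ = 8.48 / 151.2 = 5.60847%.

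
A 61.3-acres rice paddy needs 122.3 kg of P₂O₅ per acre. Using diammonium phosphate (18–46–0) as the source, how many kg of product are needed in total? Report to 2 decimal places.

16297.80 kg

Product per acre = 122.3 / 46% = 265.87 kg.
Total product = 265.87 × 61.3 = 16297.804 kg.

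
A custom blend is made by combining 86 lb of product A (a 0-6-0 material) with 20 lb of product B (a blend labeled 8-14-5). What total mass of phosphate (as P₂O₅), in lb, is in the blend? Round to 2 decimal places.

P₂O₅ mass = 6%×86 + 14%×20 = 7.96 lb.

7.96 lb P₂O₅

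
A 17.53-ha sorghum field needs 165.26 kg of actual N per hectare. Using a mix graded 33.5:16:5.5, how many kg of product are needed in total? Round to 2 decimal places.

Product per hectare = 165.26 / 33.5% = 493.313 kg.
Total product = 493.313 × 17.53 = 8647.784 kg.

8647.78 kg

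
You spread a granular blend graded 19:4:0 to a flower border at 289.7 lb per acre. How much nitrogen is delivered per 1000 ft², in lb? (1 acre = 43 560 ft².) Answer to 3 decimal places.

nitrogen per acre = 289.7 × 19% = 55.043 lb.
Convert to per 1000 ft²: 55.043 × 0.0229568 = 1.26361 lb.

1.264 lb N per thousand sq ft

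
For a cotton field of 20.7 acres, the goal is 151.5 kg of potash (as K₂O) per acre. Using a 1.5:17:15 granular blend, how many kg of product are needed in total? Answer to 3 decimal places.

20907.000 kg

Product per acre = 151.5 / 15% = 1010 kg.
Total product = 1010 × 20.7 = 20907 kg.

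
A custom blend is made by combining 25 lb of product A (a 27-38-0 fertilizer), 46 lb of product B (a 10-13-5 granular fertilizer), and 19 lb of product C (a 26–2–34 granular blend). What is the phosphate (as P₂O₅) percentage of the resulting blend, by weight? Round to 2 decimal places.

Total mass = 25 + 46 + 19 = 90 lb.
P₂O₅ mass = 38%×25 + 13%×46 + 2%×19 = 15.86 lb.
% P₂O₅ = 15.86 / 90 = 17.6222%.

17.62% P₂O₅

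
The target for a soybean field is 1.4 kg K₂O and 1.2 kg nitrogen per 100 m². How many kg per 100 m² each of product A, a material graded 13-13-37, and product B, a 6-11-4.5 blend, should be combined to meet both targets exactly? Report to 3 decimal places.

Let a = kg of product A, b = kg of product B (per 100 m²).
K₂O: 0.37·a + 0.045·b = 1.4
N: 0.13·a + 0.06·b = 1.2
Eliminate a: (row1) − 0.37/0.13·(row2) → -0.125769·b = -2.01538, so b = 16.02446.
Back-substitute: a = (1.4 − 0.045·16.02446) / 0.37 = 1.83486.

1.835 kg product A, 16.024 kg product B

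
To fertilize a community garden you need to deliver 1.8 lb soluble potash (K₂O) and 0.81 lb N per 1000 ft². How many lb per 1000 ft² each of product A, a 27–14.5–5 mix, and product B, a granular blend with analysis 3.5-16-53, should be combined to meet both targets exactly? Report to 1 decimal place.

Per-1000 ft² balance (a = product A, b = product B):
K₂O: 0.05·a + 0.53·b = 1.8
N: 0.27·a + 0.035·b = 0.81
Solving simultaneously: a = 2.59144, b = 3.15175.

2.6 lb product A, 3.2 lb product B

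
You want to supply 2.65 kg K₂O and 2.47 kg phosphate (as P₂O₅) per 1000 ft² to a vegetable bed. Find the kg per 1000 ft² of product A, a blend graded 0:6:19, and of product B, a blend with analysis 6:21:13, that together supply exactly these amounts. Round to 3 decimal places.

With a, b = kg per 1000 ft² of product A and product B:
K₂O: 0.19·a + 0.13·b = 2.65
P₂O₅: 0.06·a + 0.21·b = 2.47
From row1: a = (2.65 − 0.13·b) / 0.19.
Into row2: 0.06·(2.65 − 0.13·b)/0.19 + 0.21·b = 2.47 → b = 9.66667, a = 7.33333.

7.333 kg product A, 9.667 kg product B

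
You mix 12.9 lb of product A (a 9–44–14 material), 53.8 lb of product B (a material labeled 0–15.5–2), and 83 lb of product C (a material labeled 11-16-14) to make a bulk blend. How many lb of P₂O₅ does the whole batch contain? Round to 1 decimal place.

27.3 lb P₂O₅

P₂O₅ mass = 44%×12.9 + 15.5%×53.8 + 16%×83 = 27.295 lb.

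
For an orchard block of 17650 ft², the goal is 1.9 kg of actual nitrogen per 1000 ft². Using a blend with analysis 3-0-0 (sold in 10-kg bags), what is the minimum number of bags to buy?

112 bags

Product per 1000 ft² = 1.9 / 3% = 63.3333 kg.
Total product = 63.3333 × 17650 / 1000 = 1117.83 kg.
Bags = ⌈1117.83 / 10⌉ = 112.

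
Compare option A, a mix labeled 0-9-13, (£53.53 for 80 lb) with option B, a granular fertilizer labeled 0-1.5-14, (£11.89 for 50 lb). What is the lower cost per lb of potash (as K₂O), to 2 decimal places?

option A: K₂O per bag = 80 × 13% = 10.4 lb; cost = 53.53 / 10.4 = £5.1471/lb K₂O.
option B: K₂O per bag = 50 × 14% = 7 lb; cost = 11.89 / 7 = £1.6986/lb K₂O.
option B is cheaper.

£1.70 per lb K₂O (option B)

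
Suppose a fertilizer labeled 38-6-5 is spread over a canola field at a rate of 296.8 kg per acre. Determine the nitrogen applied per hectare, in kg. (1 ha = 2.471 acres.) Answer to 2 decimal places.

nitrogen per acre = 296.8 × 38% = 112.784 kg.
Convert to per hectare: 112.784 × 2.471 = 278.689 kg.

278.69 kg N per hectare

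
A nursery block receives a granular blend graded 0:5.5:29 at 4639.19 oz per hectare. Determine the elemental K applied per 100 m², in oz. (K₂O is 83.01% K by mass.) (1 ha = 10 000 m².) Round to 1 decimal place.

11.2 oz K per hundred sq m

K₂O per hectare = 4639.19 × 29% = 1345.37 oz.
Elemental K = 1345.37 × 0.8301 = 1116.79 oz per hectare.
Convert to per 100 m²: 1116.79 × 0.01 = 11.1679 oz.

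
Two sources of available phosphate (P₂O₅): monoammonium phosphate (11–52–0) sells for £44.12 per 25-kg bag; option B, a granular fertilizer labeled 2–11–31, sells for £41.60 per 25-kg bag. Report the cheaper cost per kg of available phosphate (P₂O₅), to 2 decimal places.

£3.39 per kg P₂O₅ (monoammonium phosphate)

monoammonium phosphate: P₂O₅ per bag = 25 × 52% = 13 kg; cost = 44.12 / 13 = £3.3938/kg P₂O₅.
option B: P₂O₅ per bag = 25 × 11% = 2.75 kg; cost = 41.60 / 2.75 = £15.1273/kg P₂O₅.
monoammonium phosphate is cheaper.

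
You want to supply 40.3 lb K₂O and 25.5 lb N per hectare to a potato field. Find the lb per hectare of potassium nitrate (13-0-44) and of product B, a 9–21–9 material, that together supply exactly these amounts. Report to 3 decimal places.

47.742 lb potassium nitrate, 214.373 lb product B

With a, b = lb per hectare of potassium nitrate and product B:
K₂O: 0.44·a + 0.09·b = 40.3
N: 0.13·a + 0.09·b = 25.5
Solving simultaneously: a = 47.7419, b = 214.3728.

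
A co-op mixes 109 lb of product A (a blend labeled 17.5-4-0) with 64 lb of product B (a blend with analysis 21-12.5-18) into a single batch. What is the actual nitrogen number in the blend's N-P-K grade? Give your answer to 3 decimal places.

Total mass = 109 + 64 = 173 lb.
N mass = 17.5%×109 + 21%×64 = 32.515 lb.
% N = 32.515 / 173 = 18.7948%.

18.795% N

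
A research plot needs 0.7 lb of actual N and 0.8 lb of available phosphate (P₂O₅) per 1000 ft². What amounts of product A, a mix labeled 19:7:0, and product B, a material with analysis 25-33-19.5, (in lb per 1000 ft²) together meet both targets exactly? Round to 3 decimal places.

Let a = lb of product A, b = lb of product B (per 1000 ft²).
N: 0.19·a + 0.25·b = 0.7
P₂O₅: 0.07·a + 0.33·b = 0.8
Solving simultaneously: a = 0.685841, b = 2.27876.

0.686 lb product A, 2.279 lb product B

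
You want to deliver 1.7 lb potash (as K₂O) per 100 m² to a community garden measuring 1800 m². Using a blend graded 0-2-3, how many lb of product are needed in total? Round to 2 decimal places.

1020.00 lb

Product per 100 m² = 1.7 / 3% = 56.6667 lb.
Total product = 56.6667 × 1800 / 100 = 1020 lb.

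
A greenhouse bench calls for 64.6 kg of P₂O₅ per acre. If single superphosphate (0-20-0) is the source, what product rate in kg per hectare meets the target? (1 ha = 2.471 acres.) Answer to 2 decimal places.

Product per acre = 64.6 / 20% = 323 kg.
Convert to per hectare: 323 × 2.471 = 798.133 kg.

798.13 kg of product per hectare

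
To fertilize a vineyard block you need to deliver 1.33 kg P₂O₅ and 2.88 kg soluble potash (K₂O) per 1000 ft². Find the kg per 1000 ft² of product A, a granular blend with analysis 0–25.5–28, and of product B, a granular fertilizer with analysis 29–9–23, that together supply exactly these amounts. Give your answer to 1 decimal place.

With a, b = kg per 1000 ft² of product A and product B:
P₂O₅: 0.255·a + 0.09·b = 1.33
K₂O: 0.28·a + 0.23·b = 2.88
Eliminate a: (row1) − 0.255/0.28·(row2) → -0.119464·b = -1.29286, so b = 10.8221.
Back-substitute: a = (1.33 − 0.09·10.8221) / 0.255 = 1.39611.

1.4 kg product A, 10.8 kg product B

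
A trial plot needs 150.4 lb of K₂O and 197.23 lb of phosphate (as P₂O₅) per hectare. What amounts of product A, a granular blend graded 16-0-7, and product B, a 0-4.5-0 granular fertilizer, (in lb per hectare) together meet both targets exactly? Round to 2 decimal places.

2148.57 lb product A, 4382.89 lb product B

Let a = lb of product A, b = lb of product B (per hectare).
K₂O: 0.07·a + 0·b = 150.4
P₂O₅: 0·a + 0.045·b = 197.23
Solving simultaneously: a = 2148.571, b = 4382.889.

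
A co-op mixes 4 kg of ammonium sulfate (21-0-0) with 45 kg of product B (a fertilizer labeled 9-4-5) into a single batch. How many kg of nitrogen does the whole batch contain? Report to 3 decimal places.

4.890 kg N

N mass = 21%×4 + 9%×45 = 4.89 kg.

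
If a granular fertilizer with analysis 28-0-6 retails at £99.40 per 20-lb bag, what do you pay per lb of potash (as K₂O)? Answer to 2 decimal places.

£82.83 per lb K₂O

K₂O in bag = 20 × 6% = 1.2 lb.
Cost per lb K₂O = £99.40 / 1.2 = £82.8333.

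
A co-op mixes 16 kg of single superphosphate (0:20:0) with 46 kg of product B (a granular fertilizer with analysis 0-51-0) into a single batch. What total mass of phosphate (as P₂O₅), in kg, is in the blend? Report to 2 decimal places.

P₂O₅ mass = 20%×16 + 51%×46 = 26.66 kg.

26.66 kg P₂O₅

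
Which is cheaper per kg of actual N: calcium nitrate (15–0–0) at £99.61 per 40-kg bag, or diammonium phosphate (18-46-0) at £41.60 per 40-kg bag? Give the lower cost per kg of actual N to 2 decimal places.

calcium nitrate: N per bag = 40 × 15% = 6 kg; cost = 99.61 / 6 = £16.6017/kg N.
diammonium phosphate: N per bag = 40 × 18% = 7.2 kg; cost = 41.60 / 7.2 = £5.7778/kg N.
diammonium phosphate is cheaper.

£5.78 per kg N (diammonium phosphate)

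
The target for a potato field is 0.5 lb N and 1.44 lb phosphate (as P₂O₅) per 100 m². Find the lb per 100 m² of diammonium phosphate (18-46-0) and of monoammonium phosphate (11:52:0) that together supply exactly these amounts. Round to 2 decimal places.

Per-100 m² balance (a = diammonium phosphate, b = monoammonium phosphate):
N: 0.18·a + 0.11·b = 0.5
P₂O₅: 0.46·a + 0.52·b = 1.44
Eliminate b: (row1) − 0.11/0.52·(row2) → 0.0826923·a = 0.195385, so a = 2.36279.
Then b = (1.44 − 0.46·2.36279) / 0.52 = 0.67907.

2.36 lb diammonium phosphate, 0.68 lb monoammonium phosphate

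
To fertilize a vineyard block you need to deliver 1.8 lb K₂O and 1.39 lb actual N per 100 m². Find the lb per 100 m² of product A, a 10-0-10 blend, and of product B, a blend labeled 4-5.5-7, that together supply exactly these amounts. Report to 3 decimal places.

With a, b = lb per 100 m² of product A and product B:
K₂O: 0.1·a + 0.07·b = 1.8
N: 0.1·a + 0.04·b = 1.39
From row1: a = (1.8 − 0.07·b) / 0.1.
Into row2: 0.1·(1.8 − 0.07·b)/0.1 + 0.04·b = 1.39 → b = 13.6667, a = 8.43333.

8.433 lb product A, 13.667 lb product B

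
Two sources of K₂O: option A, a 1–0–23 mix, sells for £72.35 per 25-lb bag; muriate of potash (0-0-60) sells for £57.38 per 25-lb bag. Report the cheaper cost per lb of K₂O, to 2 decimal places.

£3.83 per lb K₂O (muriate of potash)

option A: K₂O per bag = 25 × 23% = 5.75 lb; cost = 72.35 / 5.75 = £12.5826/lb K₂O.
muriate of potash: K₂O per bag = 25 × 60% = 15 lb; cost = 57.38 / 15 = £3.8253/lb K₂O.
muriate of potash is cheaper.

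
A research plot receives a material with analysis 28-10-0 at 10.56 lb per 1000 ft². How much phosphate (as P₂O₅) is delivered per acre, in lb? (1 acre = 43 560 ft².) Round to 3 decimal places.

45.999 lb P₂O₅ per acre

P₂O₅ per 1000 ft² = 10.56 × 10% = 1.056 lb.
Convert to per acre: 1.056 × 43.56 = 45.9994 lb.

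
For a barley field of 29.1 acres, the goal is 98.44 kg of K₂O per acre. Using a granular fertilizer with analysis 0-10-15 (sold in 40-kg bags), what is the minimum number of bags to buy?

478 bags

Product per acre = 98.44 / 15% = 656.267 kg.
Total product = 656.267 × 29.1 = 19097.4 kg.
Bags = ⌈19097.4 / 40⌉ = 478.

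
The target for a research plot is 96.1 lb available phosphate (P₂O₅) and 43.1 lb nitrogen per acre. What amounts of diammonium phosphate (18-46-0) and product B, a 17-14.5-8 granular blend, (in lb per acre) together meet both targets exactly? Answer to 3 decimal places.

Let a = lb of diammonium phosphate, b = lb of product B (per acre).
P₂O₅: 0.46·a + 0.145·b = 96.1
N: 0.18·a + 0.17·b = 43.1
Eliminate b: (row1) − 0.145/0.17·(row2) → 0.306471·a = 59.3382, so a = 193.61804.
Then b = (43.1 − 0.18·193.61804) / 0.17 = 48.5221.

193.618 lb diammonium phosphate, 48.522 lb product B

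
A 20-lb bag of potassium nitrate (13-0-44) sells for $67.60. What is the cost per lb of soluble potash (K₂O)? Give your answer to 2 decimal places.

$7.68 per lb K₂O

K₂O in bag = 20 × 44% = 8.8 lb.
Cost per lb K₂O = $67.60 / 8.8 = $7.6818.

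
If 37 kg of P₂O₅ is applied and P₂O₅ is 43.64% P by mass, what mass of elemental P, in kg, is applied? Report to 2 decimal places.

16.15 kg P

P = 37 × 0.4364 = 16.1468 kg.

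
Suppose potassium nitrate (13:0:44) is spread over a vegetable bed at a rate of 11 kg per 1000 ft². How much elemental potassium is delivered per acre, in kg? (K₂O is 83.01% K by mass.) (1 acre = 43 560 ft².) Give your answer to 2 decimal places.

175.01 kg K per acre

K₂O per 1000 ft² = 11 × 44% = 4.84 kg.
Elemental K = 4.84 × 0.8301 = 4.01768 kg per 1000 ft².
Convert to per acre: 4.01768 × 43.56 = 175.0103 kg.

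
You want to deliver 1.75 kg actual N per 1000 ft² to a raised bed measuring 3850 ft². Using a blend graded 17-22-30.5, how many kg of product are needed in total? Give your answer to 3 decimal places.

39.632 kg

Product per 1000 ft² = 1.75 / 17% = 10.2941 kg.
Total product = 10.2941 × 3850 / 1000 = 39.6324 kg.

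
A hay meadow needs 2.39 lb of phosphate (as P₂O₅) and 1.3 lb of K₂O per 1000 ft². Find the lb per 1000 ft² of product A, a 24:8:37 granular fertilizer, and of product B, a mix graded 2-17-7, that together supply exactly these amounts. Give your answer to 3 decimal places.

0.937 lb product A, 13.618 lb product B

Let a = lb of product A, b = lb of product B (per 1000 ft²).
P₂O₅: 0.08·a + 0.17·b = 2.39
K₂O: 0.37·a + 0.07·b = 1.3
From row1: a = (2.39 − 0.17·b) / 0.08.
Into row2: 0.37·(2.39 − 0.17·b)/0.08 + 0.07·b = 1.3 → b = 13.6178, a = 0.937173.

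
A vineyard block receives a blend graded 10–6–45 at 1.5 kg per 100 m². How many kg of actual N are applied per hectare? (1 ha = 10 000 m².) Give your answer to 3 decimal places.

nitrogen per 100 m² = 1.5 × 10% = 0.15 kg.
Convert to per hectare: 0.15 × 100 = 15 kg.

15.000 kg N per hectare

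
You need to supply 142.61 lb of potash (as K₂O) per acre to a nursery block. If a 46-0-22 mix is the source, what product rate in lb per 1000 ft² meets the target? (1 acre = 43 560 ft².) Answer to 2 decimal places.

14.88 lb of product per thousand sq ft

Product per acre = 142.61 / 22% = 648.227 lb.
Convert to per 1000 ft²: 648.227 × 0.0229568 = 14.8813 lb.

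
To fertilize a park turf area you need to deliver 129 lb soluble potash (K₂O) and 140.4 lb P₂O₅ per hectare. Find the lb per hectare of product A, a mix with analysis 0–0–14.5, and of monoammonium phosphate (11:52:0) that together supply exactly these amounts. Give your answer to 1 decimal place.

889.7 lb product A, 270.0 lb monoammonium phosphate

Per-hectare balance (a = product A, b = monoammonium phosphate):
K₂O: 0.145·a + 0·b = 129
P₂O₅: 0·a + 0.52·b = 140.4
Solving simultaneously: a = 889.655, b = 270.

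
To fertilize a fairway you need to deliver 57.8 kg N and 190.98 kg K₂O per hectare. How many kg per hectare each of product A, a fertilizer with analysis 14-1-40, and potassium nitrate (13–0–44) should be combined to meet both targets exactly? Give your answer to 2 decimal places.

62.98 kg product A, 376.79 kg potassium nitrate

Per-hectare balance (a = product A, b = potassium nitrate):
N: 0.14·a + 0.13·b = 57.8
K₂O: 0.4·a + 0.44·b = 190.98
Eliminate a: (row1) − 0.14/0.4·(row2) → -0.024·b = -9.043, so b = 376.792.
Back-substitute: a = (57.8 − 0.13·376.792) / 0.14 = 62.9792.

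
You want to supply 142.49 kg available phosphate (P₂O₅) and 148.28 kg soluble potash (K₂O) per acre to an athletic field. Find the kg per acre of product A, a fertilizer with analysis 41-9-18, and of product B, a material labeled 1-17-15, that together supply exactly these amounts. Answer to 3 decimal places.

With a, b = kg per acre of product A and product B:
P₂O₅: 0.09·a + 0.17·b = 142.49
K₂O: 0.18·a + 0.15·b = 148.28
Eliminate a: (row1) − 0.09/0.18·(row2) → 0.095·b = 68.35, so b = 719.4737.
Back-substitute: a = (142.49 − 0.17·719.4737) / 0.09 = 224.2164.

224.216 kg product A, 719.474 kg product B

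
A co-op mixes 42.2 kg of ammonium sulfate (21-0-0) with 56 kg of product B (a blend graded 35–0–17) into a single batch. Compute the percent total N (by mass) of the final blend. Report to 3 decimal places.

Total mass = 42.2 + 56 = 98.2 kg.
N mass = 21%×42.2 + 35%×56 = 28.462 kg.
% N = 28.462 / 98.2 = 28.9837%.

28.984% N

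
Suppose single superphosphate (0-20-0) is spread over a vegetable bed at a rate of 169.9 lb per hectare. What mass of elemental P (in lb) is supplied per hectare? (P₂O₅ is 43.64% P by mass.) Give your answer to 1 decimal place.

14.8 lb P per hectare

P₂O₅ per hectare = 169.9 × 20% = 33.98 lb.
Elemental P = 33.98 × 0.4364 = 14.8289 lb per hectare.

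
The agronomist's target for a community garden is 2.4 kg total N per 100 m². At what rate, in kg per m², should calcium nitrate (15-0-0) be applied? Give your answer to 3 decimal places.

Product per 100 m² = 2.4 / 15% = 16 kg.
Convert to per m²: 16 × 0.01 = 0.16 kg.

0.160 kg of product per sq m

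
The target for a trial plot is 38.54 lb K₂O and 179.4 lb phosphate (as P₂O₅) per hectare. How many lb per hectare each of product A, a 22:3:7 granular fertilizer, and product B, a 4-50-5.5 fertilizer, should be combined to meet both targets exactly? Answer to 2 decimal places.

281.95 lb product A, 341.88 lb product B

With a, b = lb per hectare of product A and product B:
K₂O: 0.07·a + 0.055·b = 38.54
P₂O₅: 0.03·a + 0.5·b = 179.4
Eliminate b: (row1) − 0.055/0.5·(row2) → 0.0667·a = 18.806, so a = 281.949.
Then b = (179.4 − 0.03·281.949) / 0.5 = 341.883.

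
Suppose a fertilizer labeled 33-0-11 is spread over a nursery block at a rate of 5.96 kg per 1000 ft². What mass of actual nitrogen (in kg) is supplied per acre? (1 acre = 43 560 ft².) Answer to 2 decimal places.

nitrogen per 1000 ft² = 5.96 × 33% = 1.9668 kg.
Convert to per acre: 1.9668 × 43.56 = 85.6738 kg.

85.67 kg N per acre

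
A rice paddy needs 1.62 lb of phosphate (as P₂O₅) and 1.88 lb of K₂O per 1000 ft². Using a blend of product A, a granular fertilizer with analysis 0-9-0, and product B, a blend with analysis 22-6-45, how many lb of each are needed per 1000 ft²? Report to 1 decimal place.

15.2 lb product A, 4.2 lb product B

Per-1000 ft² balance (a = product A, b = product B):
P₂O₅: 0.09·a + 0.06·b = 1.62
K₂O: 0·a + 0.45·b = 1.88
Solving simultaneously: a = 15.2148, b = 4.17778.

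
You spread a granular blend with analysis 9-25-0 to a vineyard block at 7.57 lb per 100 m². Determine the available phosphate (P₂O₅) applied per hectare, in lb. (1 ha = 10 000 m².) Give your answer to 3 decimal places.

P₂O₅ per 100 m² = 7.57 × 25% = 1.8925 lb.
Convert to per hectare: 1.8925 × 100 = 189.25 lb.

189.250 lb P₂O₅ per hectare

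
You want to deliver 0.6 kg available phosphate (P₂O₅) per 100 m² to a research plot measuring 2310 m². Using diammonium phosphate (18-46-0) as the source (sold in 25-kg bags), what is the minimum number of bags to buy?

Product per 100 m² = 0.6 / 46% = 1.30435 kg.
Total product = 1.30435 × 2310 / 100 = 30.1304 kg.
Bags = ⌈30.1304 / 25⌉ = 2.

2 bags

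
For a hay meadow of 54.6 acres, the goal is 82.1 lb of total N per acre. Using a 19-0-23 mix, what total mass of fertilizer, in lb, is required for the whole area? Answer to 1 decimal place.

Product per acre = 82.1 / 19% = 432.105 lb.
Total product = 432.105 × 54.6 = 23592.947 lb.

23592.9 lb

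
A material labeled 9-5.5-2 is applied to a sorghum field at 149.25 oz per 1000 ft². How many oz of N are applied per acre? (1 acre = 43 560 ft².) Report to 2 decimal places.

585.12 oz N per acre

nitrogen per 1000 ft² = 149.25 × 9% = 13.4325 oz.
Convert to per acre: 13.4325 × 43.56 = 585.1197 oz.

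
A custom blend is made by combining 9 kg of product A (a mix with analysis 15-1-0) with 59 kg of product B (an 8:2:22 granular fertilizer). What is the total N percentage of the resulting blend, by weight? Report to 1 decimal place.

8.9% N

Total mass = 9 + 59 = 68 kg.
N mass = 15%×9 + 8%×59 = 6.07 kg.
% N = 6.07 / 68 = 8.92647%.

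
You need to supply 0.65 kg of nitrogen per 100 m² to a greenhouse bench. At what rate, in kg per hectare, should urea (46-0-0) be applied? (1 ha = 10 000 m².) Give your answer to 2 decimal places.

Product per 100 m² = 0.65 / 46% = 1.41304 kg.
Convert to per hectare: 1.41304 × 100 = 141.304 kg.

141.30 kg of product per hectare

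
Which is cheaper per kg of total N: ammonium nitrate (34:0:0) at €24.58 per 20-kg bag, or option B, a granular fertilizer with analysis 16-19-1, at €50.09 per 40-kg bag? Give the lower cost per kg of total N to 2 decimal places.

€3.61 per kg N (ammonium nitrate)

ammonium nitrate: N per bag = 20 × 34% = 6.8 kg; cost = 24.58 / 6.8 = €3.6147/kg N.
option B: N per bag = 40 × 16% = 6.4 kg; cost = 50.09 / 6.4 = €7.8266/kg N.
ammonium nitrate is cheaper.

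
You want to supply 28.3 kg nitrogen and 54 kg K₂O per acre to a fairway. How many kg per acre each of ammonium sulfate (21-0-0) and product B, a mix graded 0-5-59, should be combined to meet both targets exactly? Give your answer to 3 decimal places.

134.762 kg ammonium sulfate, 91.525 kg product B

With a, b = kg per acre of ammonium sulfate and product B:
N: 0.21·a + 0·b = 28.3
K₂O: 0·a + 0.59·b = 54
Solving simultaneously: a = 134.7619, b = 91.5254.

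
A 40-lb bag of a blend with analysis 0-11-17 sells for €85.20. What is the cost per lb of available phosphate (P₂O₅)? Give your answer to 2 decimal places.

€19.36 per lb P₂O₅

P₂O₅ in bag = 40 × 11% = 4.4 lb.
Cost per lb P₂O₅ = €85.20 / 4.4 = €19.3636.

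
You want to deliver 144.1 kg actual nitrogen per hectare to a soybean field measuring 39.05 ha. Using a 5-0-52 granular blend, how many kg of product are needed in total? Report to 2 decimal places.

Product per hectare = 144.1 / 5% = 2882 kg.
Total product = 2882 × 39.05 = 112542.1 kg.

112542.10 kg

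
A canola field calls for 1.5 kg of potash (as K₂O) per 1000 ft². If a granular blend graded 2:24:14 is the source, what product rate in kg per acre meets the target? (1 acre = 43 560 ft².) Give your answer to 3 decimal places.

Product per 1000 ft² = 1.5 / 14% = 10.7143 kg.
Convert to per acre: 10.7143 × 43.56 = 466.7143 kg.

466.714 kg of product per acre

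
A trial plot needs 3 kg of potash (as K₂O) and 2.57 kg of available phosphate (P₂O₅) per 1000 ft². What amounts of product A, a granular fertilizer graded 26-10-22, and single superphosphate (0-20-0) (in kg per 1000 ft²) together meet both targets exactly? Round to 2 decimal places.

Let a = kg of product A, b = kg of single superphosphate (per 1000 ft²).
K₂O: 0.22·a + 0·b = 3
P₂O₅: 0.1·a + 0.2·b = 2.57
Eliminate a: (row1) − 0.22/0.1·(row2) → -0.44·b = -2.654, so b = 6.03182.
Back-substitute: a = (3 − 0·6.03182) / 0.22 = 13.6364.

13.64 kg product A, 6.03 kg single superphosphate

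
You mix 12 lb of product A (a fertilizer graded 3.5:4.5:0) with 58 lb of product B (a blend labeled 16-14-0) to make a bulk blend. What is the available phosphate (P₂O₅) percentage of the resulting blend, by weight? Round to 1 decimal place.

Total mass = 12 + 58 = 70 lb.
P₂O₅ mass = 4.5%×12 + 14%×58 = 8.66 lb.
% P₂O₅ = 8.66 / 70 = 12.3714%.

12.4% P₂O₅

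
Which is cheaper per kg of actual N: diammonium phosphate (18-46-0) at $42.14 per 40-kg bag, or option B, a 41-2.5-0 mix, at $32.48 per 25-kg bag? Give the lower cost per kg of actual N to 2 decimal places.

$3.17 per kg N (option B)

diammonium phosphate: N per bag = 40 × 18% = 7.2 kg; cost = 42.14 / 7.2 = $5.8528/kg N.
option B: N per bag = 25 × 41% = 10.25 kg; cost = 32.48 / 10.25 = $3.1688/kg N.
option B is cheaper.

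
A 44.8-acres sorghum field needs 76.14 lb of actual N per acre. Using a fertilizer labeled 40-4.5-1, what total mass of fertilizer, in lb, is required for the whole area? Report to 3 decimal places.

8527.680 lb

Product per acre = 76.14 / 40% = 190.35 lb.
Total product = 190.35 × 44.8 = 8527.68 lb.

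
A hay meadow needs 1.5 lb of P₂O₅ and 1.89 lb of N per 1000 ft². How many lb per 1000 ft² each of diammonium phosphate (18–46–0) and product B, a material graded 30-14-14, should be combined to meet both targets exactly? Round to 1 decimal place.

With a, b = lb per 1000 ft² of diammonium phosphate and product B:
P₂O₅: 0.46·a + 0.14·b = 1.5
N: 0.18·a + 0.3·b = 1.89
Eliminate a: (row1) − 0.46/0.18·(row2) → -0.626667·b = -3.33, so b = 5.31383.
Back-substitute: a = (1.5 − 0.14·5.31383) / 0.46 = 1.64362.

1.6 lb diammonium phosphate, 5.3 lb product B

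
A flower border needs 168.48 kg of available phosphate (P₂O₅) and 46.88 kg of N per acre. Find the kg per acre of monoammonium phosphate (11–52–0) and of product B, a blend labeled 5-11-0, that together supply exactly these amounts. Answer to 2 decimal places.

235.05 kg monoammonium phosphate, 420.49 kg product B

With a, b = kg per acre of monoammonium phosphate and product B:
P₂O₅: 0.52·a + 0.11·b = 168.48
N: 0.11·a + 0.05·b = 46.88
Solving simultaneously: a = 235.0504, b = 420.489.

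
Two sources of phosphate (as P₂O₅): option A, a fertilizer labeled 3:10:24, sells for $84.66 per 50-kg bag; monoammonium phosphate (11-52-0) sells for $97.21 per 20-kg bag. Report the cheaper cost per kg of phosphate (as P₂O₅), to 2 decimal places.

option A: P₂O₅ per bag = 50 × 10% = 5 kg; cost = 84.66 / 5 = $16.9320/kg P₂O₅.
monoammonium phosphate: P₂O₅ per bag = 20 × 52% = 10.4 kg; cost = 97.21 / 10.4 = $9.3471/kg P₂O₅.
monoammonium phosphate is cheaper.

$9.35 per kg P₂O₅ (monoammonium phosphate)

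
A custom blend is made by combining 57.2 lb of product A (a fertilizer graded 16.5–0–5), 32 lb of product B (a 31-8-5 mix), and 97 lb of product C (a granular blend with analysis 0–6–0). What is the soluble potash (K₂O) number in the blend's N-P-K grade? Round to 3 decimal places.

Total mass = 57.2 + 32 + 97 = 186.2 lb.
K₂O mass = 5%×57.2 + 5%×32 + 0%×97 = 4.46 lb.
% K₂O = 4.46 / 186.2 = 2.39527%.

2.395% K₂O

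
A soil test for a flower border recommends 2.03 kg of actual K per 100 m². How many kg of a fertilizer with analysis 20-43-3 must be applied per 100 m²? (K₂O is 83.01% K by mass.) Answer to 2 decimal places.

As K₂O: 2.03 / 0.8301 = 2.44549 kg per 100 m².
Product per 100 m² = 2.44549 / 3% = 81.5163 kg.

81.52 kg of product per hundred sq m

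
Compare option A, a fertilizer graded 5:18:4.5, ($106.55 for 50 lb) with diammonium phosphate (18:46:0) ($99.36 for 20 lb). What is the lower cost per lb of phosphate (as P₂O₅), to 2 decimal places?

option A: P₂O₅ per bag = 50 × 18% = 9 lb; cost = 106.55 / 9 = $11.8389/lb P₂O₅.
diammonium phosphate: P₂O₅ per bag = 20 × 46% = 9.2 lb; cost = 99.36 / 9.2 = $10.8000/lb P₂O₅.
diammonium phosphate is cheaper.

$10.80 per lb P₂O₅ (diammonium phosphate)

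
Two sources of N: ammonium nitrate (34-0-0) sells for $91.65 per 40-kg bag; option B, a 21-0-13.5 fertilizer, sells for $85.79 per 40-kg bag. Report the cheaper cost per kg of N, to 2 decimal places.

$6.74 per kg N (ammonium nitrate)

ammonium nitrate: N per bag = 40 × 34% = 13.6 kg; cost = 91.65 / 13.6 = $6.7390/kg N.
option B: N per bag = 40 × 21% = 8.4 kg; cost = 85.79 / 8.4 = $10.2131/kg N.
ammonium nitrate is cheaper.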